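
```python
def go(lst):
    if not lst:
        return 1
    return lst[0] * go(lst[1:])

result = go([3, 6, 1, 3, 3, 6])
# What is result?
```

Product over [3, 6, 1, 3, 3, 6] = 3 * 6 * 1 * 3 * 3 * 6 = 972

Answer: 972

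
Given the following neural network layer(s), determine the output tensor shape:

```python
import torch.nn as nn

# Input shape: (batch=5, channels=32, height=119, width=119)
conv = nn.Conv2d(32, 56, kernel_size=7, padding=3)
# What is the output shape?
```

Input: (5, 32, 119, 119) -> Output: (5, 56, 119, 119)

Answer: (5, 56, 119, 119)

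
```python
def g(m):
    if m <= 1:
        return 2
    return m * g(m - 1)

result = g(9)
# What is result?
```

g(9) = 9 * 8 * 7 * 6 * 5 * 4 * 3 * 2 * 2 = 725760

Answer: 725760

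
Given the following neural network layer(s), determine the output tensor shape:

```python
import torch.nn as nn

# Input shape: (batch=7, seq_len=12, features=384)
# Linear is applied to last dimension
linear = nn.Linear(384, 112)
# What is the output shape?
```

Input: (7, 12, 384) -> Output: (7, 12, 112)

Answer: (7, 12, 112)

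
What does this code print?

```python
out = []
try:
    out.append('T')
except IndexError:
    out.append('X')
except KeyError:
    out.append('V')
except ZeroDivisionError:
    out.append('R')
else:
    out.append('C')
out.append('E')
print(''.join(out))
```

Execution trace: 'T' (try body, no exception) → 'C' (else) → 'E' (after the try/except). Output: TCE

Answer: TCE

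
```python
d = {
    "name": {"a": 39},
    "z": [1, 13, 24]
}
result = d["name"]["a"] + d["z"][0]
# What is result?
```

Trace:
`d = { ...` → d = {'name': {'a': 39}, 'z': [1, 13, 24]}
`result = d["name"]["a"] + d["z"][0]` → result = 40
So result = 40

Answer: 40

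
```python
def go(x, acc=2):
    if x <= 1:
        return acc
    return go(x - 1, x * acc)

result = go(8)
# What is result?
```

Accumulator trace (n, acc): (8, 2) -> (7, 16) -> (6, 112) -> (5, 672) -> (4, 3360) -> (3, 13440) -> (2, 40320) -> (1, 80640) -> return 80640

Answer: 80640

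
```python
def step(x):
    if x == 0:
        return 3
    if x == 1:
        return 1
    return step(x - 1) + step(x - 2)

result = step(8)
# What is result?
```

Build up from base cases: step(0)=3, step(1)=1, step(2)=4, step(3)=5, step(4)=9, step(5)=14, step(6)=23, ..., step(8)=60

Answer: 60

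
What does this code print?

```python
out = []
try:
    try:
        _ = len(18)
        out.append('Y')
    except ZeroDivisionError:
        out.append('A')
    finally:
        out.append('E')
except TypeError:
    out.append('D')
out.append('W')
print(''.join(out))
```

Execution trace: 'E' (finally) → 'D' (outer except TypeError) → 'W' (after the try/except). Output: EDW

Answer: EDW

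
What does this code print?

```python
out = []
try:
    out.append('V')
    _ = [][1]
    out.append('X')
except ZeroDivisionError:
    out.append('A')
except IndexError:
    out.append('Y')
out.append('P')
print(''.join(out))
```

Execution trace: 'V' (try body) → 'Y' (except IndexError) → 'P' (after the try/except). Output: VYP

Answer: VYP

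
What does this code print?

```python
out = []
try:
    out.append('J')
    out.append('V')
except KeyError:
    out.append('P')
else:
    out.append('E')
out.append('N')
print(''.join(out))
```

Execution trace: 'J' (try body) → 'V' (try body, no exception) → 'E' (else) → 'N' (after the try/except). Output: JVEN

Answer: JVEN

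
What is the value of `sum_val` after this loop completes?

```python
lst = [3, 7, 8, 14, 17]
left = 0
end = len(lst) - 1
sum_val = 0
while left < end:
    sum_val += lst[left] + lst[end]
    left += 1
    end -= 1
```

Sum of pairs from ends
`sum_val` takes the values: 0 → 20 → 41

Answer: 41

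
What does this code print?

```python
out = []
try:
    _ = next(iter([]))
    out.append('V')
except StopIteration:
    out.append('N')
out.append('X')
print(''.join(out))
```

Execution trace: 'N' (except StopIteration) → 'X' (after the try/except). Output: NX

Answer: NX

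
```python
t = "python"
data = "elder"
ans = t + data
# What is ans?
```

Trace:
`t = "python"` → t = 'python'
`data = "elder"` → data = 'elder'
`ans = t + data` → ans = 'pythonelder'
So ans = 'pythonelder'

Answer: 'pythonelder'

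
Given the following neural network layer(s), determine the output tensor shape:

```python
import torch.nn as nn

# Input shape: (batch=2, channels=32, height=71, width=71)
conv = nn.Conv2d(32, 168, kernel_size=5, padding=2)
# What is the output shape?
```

Input: (2, 32, 71, 71) -> Output: (2, 168, 71, 71)

Answer: (2, 168, 71, 71)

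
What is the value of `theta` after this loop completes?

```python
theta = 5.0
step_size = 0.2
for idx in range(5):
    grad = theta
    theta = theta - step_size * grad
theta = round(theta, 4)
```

Gradient descent: w = 5.0 * (1 - 0.2)^5
`theta` takes the values: 5.0 → 4.0 → 3.2 → 2.56 → 2.048 → 1.6384

Answer: 1.6384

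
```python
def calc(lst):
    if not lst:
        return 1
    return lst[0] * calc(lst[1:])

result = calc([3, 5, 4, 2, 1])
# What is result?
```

Product over [3, 5, 4, 2, 1] = 3 * 5 * 4 * 2 * 1 = 120

Answer: 120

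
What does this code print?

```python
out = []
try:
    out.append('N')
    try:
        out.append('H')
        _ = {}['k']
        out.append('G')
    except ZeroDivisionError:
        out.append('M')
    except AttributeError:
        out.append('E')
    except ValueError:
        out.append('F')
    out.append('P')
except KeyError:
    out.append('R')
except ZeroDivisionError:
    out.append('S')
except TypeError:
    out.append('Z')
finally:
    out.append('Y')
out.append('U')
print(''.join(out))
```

Execution trace: 'N' (try body) → 'H' (inner try body) → 'R' (except KeyError) → 'Y' (finally) → 'U' (after the try/except). Output: NHRYU

Answer: NHRYU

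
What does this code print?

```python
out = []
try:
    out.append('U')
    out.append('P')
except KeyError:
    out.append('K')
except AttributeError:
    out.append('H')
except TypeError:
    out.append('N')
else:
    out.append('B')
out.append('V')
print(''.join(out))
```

Execution trace: 'U' (try body) → 'P' (try body, no exception) → 'B' (else) → 'V' (after the try/except). Output: UPBV

Answer: UPBV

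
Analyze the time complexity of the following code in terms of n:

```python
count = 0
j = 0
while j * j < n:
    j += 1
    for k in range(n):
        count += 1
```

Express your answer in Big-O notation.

Each loop level contributes: √n × n. Multiplying the contributions gives O(n√n).

Answer: O(n√n)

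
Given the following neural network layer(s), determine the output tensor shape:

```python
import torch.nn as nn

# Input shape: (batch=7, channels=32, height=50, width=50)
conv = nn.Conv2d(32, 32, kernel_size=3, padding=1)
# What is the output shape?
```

Input: (7, 32, 50, 50) -> Output: (7, 32, 50, 50)

Answer: (7, 32, 50, 50)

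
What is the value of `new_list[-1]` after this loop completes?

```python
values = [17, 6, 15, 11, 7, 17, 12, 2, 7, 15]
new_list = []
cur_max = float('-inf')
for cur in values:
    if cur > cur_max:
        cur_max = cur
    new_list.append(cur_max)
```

Running max ends at 17
`new_list` takes the values: [] → [17] → [17, 17] → [17, 17, 17] → [17, 17, 17, 17] → [17, 17, 17, 17, 17] → [17, 17, 17, 17, 17, 17] → [17, 17, 17, 17, 17, 17, 17] → [17, 17, 17, 17, 17, 17, 17, 17] → [17, 17, 17, 17, 17, 17, 17, 17, 17] → [17, 17, 17, 17, 17, 17, 17, 17, 17, 17]
So `new_list[-1]` = 17

Answer: 17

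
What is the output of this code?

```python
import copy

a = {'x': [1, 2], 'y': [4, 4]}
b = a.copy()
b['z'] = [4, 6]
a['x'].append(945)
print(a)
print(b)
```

Key concept: shallow copy of dict with mutable values.
Step by step:
`a = {'x': [1, 2], 'y': [4, 4]}` → a = {'x': [1, 2], 'y': [4, 4]}
`b = a.copy()` → b = {'x': [1, 2], 'y': [4, 4]}
`b['z'] = [4, 6]` → b = {'x': [1, 2], 'y': [4, 4], 'z': [4, 6]}
`a['x'].append(945)` → a = {'x': [1, 2, 945], 'y': [4, 4]}; b = {'x': [1, 2, 945], 'y': [4, 4], 'z': [4, 6]}
`print(a)` → prints {'x': [1, 2, 945], 'y': [4, 4]}
`print(b)` → prints {'x': [1, 2, 945], 'y': [4, 4], 'z': [4, 6]}

Answer:
{'x': [1, 2, 945], 'y': [4, 4]}
{'x': [1, 2, 945], 'y': [4, 4], 'z': [4, 6]}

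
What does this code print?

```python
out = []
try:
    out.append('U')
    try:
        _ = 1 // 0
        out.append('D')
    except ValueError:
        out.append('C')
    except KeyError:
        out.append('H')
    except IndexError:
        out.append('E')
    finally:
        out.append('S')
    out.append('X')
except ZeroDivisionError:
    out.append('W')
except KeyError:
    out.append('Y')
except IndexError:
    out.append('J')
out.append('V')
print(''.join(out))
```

Execution trace: 'U' (try body) → 'S' (inner finally) → 'W' (except ZeroDivisionError) → 'V' (after the try/except). Output: USWV

Answer: USWV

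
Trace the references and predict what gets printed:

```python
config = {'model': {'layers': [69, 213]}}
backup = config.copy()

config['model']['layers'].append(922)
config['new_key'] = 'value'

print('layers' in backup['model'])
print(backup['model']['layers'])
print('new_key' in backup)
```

Key concept: shallow copy gotcha with nested dict.
Step by step:
`config = {'model': {'layers': [69, 213]}}` → config = {'model': {'layers': [69, 213]}}
`backup = config.copy()` → backup = {'model': {'layers': [69, 213]}}
`config['model']['layers'].append(922)` → config = {'model': {'layers': [69, 213, 922]}}; backup = {'model': {'layers': [69, 213, 922]}}
`config['new_key'] = 'value'` → config = {'model': {'layers': [69, 213, 922]}, 'new_key': 'value'}
`print('layers' in backup['model'])` → prints True
`print(backup['model']['layers'])` → prints [69, 213, 922]
`print('new_key' in backup)` → prints False

Answer:
True
[69, 213, 922]
False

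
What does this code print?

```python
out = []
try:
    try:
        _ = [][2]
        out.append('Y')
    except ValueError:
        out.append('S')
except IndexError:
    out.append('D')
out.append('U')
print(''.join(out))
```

Execution trace: 'D' (outer except IndexError) → 'U' (after the try/except). Output: DU

Answer: DU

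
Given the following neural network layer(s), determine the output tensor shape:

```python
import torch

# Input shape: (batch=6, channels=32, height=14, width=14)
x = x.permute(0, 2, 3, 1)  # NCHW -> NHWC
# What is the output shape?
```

Input: (6, 32, 14, 14) -> Output: (6, 14, 14, 32)

Answer: (6, 14, 14, 32)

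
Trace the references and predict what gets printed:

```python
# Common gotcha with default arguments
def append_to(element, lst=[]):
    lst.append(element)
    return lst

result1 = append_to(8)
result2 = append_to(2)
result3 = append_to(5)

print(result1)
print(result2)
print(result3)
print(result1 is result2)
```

Key concept: mutable default argument gotcha.
Step by step:
`result1 = append_to(8)` → result1 = [8]
`result2 = append_to(2)` → result1 = [8, 2] (same object as result2); result2 = [8, 2] (same object as result1)
`result3 = append_to(5)` → result1 = [8, 2, 5] (same object as result2, result3); result2 = [8, 2, 5] (same object as result1, result3); result3 = [8, 2, 5] (same object as result1, result2)
`print(result1)` → prints [8, 2, 5]
`print(result2)` → prints [8, 2, 5]
`print(result3)` → prints [8, 2, 5]
`print(result1 is result2)` → prints True

Answer:
[8, 2, 5]
[8, 2, 5]
[8, 2, 5]
True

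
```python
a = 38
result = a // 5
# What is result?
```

Trace:
`a = 38` → a = 38
`result = a // 5` → result = 7
So result = 7

Answer: 7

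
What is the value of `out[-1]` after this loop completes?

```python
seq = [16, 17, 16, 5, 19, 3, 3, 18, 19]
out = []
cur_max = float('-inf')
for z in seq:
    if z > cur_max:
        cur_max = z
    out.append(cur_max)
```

Running max ends at 19
`out` takes the values: [] → [16] → [16, 17] → [16, 17, 17] → [16, 17, 17, 17] → [16, 17, 17, 17, 19] → [16, 17, 17, 17, 19, 19] → [16, 17, 17, 17, 19, 19, 19] → [16, 17, 17, 17, 19, 19, 19, 19] → [16, 17, 17, 17, 19, 19, 19, 19, 19]
So `out[-1]` = 19

Answer: 19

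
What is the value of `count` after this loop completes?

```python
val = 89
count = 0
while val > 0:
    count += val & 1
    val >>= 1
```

Count set bits in 89 (binary: 0b1011001)
`count` takes the values: 0 → 1 → 2 → 3 → 4

Answer: 4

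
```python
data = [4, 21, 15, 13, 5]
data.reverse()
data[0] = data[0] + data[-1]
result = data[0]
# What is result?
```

Trace:
`data = [4, 21, 15, 13, 5]` → data = [4, 21, 15, 13, 5]
`data.reverse()` → data = [5, 13, 15, 21, 4]
`data[0] = data[0] + data[-1]` → data = [9, 13, 15, 21, 4]
`result = data[0]` → result = 9
So result = 9

Answer: 9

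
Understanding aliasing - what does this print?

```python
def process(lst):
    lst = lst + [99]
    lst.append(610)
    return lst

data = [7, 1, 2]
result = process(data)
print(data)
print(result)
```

Key concept: rebinding parameter vs mutation.
Step by step:
`data = [7, 1, 2]` → data = [7, 1, 2]
`result = process(data)` → result = [7, 1, 2, 99, 610]
`print(data)` → prints [7, 1, 2]
`print(result)` → prints [7, 1, 2, 99, 610]

Answer:
[7, 1, 2]
[7, 1, 2, 99, 610]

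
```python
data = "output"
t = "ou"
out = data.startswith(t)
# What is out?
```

Trace:
`data = "output"` → data = 'output'
`t = "ou"` → t = 'ou'
`out = data.startswith(t)` → out = True
So out = True

Answer: True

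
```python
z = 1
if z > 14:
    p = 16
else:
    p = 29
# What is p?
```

Trace:
`z = 1` → z = 1
`if z > 14: ...` → z > 14 is False, take else branch → p = 29
So p = 29

Answer: 29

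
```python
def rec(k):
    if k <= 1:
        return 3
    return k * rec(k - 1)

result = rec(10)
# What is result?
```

rec(10) = 10 * 9 * 8 * 7 * 6 * 5 * 4 * 3 * 2 * 3 = 10886400

Answer: 10886400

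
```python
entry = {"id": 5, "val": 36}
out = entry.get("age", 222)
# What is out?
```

Trace:
`entry = {"id": 5, "val": 36}` → entry = {'id': 5, 'val': 36}
`out = entry.get("age", 222)` → out = 222
So out = 222

Answer: 222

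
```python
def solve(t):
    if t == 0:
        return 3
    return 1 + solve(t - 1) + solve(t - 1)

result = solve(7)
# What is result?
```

solve(t) = 1 + 2·solve(t-1), solve(0)=3. Closed form: (3+1)·2^7 - 1 = 511.

Answer: 511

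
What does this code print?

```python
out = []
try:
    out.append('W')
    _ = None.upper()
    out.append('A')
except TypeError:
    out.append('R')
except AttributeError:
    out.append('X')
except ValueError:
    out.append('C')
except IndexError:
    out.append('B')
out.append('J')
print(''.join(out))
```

Execution trace: 'W' (try body) → 'X' (except AttributeError) → 'J' (after the try/except). Output: WXJ

Answer: WXJ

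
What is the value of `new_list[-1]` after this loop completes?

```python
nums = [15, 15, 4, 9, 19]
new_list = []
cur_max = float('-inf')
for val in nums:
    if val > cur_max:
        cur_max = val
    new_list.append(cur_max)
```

Running max ends at 19
`new_list` takes the values: [] → [15] → [15, 15] → [15, 15, 15] → [15, 15, 15, 15] → [15, 15, 15, 15, 19]
So `new_list[-1]` = 19

Answer: 19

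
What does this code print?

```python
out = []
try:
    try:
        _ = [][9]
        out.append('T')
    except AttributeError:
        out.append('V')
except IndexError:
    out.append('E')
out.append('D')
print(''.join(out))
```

Execution trace: 'E' (outer except IndexError) → 'D' (after the try/except). Output: ED

Answer: ED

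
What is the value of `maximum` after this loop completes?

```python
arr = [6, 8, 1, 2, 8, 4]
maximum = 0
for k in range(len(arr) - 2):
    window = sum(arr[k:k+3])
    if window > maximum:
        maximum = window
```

Max sum of 3-element window in [6, 8, 1, 2, 8, 4]
`maximum` takes the values: 0 → 15

Answer: 15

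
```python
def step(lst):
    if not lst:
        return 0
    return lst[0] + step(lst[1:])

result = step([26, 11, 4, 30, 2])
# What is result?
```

26 + 11 + 4 + 30 + 2 + 0 = 73

Answer: 73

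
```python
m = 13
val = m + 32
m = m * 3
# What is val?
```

Trace:
`m = 13` → m = 13
`val = m + 32` → val = 45
`m = m * 3` → m = 39
So val = 45

Answer: 45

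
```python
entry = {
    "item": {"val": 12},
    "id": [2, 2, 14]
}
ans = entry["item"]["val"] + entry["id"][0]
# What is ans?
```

Trace:
`entry = { ...` → entry = {'item': {'val': 12}, 'id': [2, 2, 14]}
`ans = entry["item"]["val"] + entry["id"][0]` → ans = 14
So ans = 14

Answer: 14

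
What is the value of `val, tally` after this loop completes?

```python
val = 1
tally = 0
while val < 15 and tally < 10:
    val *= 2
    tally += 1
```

Double until >= 15 or 10 iterations
`val, tally` takes the values: (1, 0) → (2, 0) → (2, 1) → (4, 1) → (4, 2) → (8, 2) → (8, 3) → (16, 3) → (16, 4)

Answer: 16, 4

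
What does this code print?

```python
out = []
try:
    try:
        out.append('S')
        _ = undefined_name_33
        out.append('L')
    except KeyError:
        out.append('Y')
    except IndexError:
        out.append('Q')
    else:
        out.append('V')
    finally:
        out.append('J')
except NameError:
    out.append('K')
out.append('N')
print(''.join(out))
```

Execution trace: 'S' (try body) → 'J' (finally) → 'K' (outer except NameError) → 'N' (after the try/except). Output: SJKN

Answer: SJKN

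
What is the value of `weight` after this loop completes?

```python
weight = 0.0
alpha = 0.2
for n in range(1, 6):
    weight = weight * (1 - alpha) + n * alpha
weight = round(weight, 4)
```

Moving average with lr=0.2
`weight` takes the values: 0.0 → 0.2 → 0.56 → 1.048 → 1.6384 → 2.31072 → 2.3107

Answer: 2.3107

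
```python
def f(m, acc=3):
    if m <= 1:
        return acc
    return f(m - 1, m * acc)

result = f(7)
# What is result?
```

Accumulator trace (n, acc): (7, 3) -> (6, 21) -> (5, 126) -> (4, 630) -> (3, 2520) -> (2, 7560) -> (1, 15120) -> return 15120

Answer: 15120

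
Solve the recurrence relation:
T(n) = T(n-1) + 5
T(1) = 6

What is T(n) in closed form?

Unrolling: T(n) = T(1) + 5·(n-1) = 6 + 5(n-1) = 5n + 1.

Answer: T(n) = 5n + 1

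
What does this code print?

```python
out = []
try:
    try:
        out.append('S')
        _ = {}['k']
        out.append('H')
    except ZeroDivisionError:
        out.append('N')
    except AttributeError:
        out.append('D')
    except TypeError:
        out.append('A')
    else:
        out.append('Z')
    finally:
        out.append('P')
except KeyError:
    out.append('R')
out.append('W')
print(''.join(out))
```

Execution trace: 'S' (try body) → 'P' (finally) → 'R' (outer except KeyError) → 'W' (after the try/except). Output: SPRW

Answer: SPRW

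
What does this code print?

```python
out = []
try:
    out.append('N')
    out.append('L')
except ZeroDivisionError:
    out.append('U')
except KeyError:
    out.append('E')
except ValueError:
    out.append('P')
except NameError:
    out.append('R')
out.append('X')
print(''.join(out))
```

Execution trace: 'N' (try body) → 'L' (try body, no exception) → 'X' (after the try/except). Output: NLX

Answer: NLX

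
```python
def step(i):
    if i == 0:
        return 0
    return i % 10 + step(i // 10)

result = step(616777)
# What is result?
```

Sum of digits of 616777: 7 + 7 + 7 + 6 + 1 + 6 = 34

Answer: 34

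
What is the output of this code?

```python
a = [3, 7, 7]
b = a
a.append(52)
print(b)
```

Key concept: basic list aliasing.
Step by step:
`a = [3, 7, 7]` → a = [3, 7, 7]
`b = a` → b = [3, 7, 7] (same object as a)
`a.append(52)` → a = [3, 7, 7, 52] (same object as b); b = [3, 7, 7, 52] (same object as a)
`print(b)` → prints [3, 7, 7, 52]

Answer: [3, 7, 7, 52]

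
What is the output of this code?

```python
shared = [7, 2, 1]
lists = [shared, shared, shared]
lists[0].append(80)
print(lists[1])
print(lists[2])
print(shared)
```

Key concept: list of same reference.
Step by step:
`shared = [7, 2, 1]` → shared = [7, 2, 1]
`lists = [shared, shared, shared]` → lists = [[7, 2, 1], [7, 2, 1], [7, 2, 1]]
`lists[0].append(80)` → shared = [7, 2, 1, 80]; lists = [[7, 2, 1, 80], [7, 2, 1, 80], [7, 2, 1, 80]]
`print(lists[1])` → prints [7, 2, 1, 80]
`print(lists[2])` → prints [7, 2, 1, 80]
`print(shared)` → prints [7, 2, 1, 80]

Answer:
[7, 2, 1, 80]
[7, 2, 1, 80]
[7, 2, 1, 80]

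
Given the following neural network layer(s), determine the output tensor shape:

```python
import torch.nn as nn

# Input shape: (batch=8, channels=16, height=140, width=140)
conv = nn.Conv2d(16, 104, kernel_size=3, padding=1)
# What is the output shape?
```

Input: (8, 16, 140, 140) -> Output: (8, 104, 140, 140)

Answer: (8, 104, 140, 140)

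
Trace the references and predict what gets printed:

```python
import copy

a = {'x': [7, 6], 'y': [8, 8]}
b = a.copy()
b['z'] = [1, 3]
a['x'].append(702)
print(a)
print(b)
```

Key concept: shallow copy of dict with mutable values.
Step by step:
`a = {'x': [7, 6], 'y': [8, 8]}` → a = {'x': [7, 6], 'y': [8, 8]}
`b = a.copy()` → b = {'x': [7, 6], 'y': [8, 8]}
`b['z'] = [1, 3]` → b = {'x': [7, 6], 'y': [8, 8], 'z': [1, 3]}
`a['x'].append(702)` → a = {'x': [7, 6, 702], 'y': [8, 8]}; b = {'x': [7, 6, 702], 'y': [8, 8], 'z': [1, 3]}
`print(a)` → prints {'x': [7, 6, 702], 'y': [8, 8]}
`print(b)` → prints {'x': [7, 6, 702], 'y': [8, 8], 'z': [1, 3]}

Answer:
{'x': [7, 6, 702], 'y': [8, 8]}
{'x': [7, 6, 702], 'y': [8, 8], 'z': [1, 3]}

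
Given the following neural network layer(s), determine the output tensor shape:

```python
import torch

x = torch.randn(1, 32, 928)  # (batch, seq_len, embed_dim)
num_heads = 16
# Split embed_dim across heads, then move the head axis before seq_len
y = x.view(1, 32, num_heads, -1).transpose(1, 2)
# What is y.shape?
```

Input: (1, 32, 928) -> head_dim = 928 // 16 = 58; after view: (1, 32, 16, 58) -> after transpose(1, 2): (1, 16, 32, 58) -> Output: (1, 16, 32, 58)

Answer: (1, 16, 32, 58)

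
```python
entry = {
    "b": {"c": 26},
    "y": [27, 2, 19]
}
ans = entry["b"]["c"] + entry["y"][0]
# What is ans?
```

Trace:
`entry = { ...` → entry = {'b': {'c': 26}, 'y': [27, 2, 19]}
`ans = entry["b"]["c"] + entry["y"][0]` → ans = 53
So ans = 53

Answer: 53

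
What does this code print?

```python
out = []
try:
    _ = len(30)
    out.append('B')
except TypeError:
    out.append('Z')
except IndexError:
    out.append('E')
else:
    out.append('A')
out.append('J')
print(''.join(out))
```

Execution trace: 'Z' (except TypeError) → 'J' (after the try/except). Output: ZJ

Answer: ZJ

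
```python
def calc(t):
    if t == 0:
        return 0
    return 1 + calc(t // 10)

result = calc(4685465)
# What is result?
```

Count of digits of 4685465: 7

Answer: 7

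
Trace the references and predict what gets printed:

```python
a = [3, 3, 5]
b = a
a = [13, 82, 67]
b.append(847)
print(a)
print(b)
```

Key concept: rebinding vs mutation: a is rebound to a new list, b still points at the original.
Step by step:
`a = [3, 3, 5]` → a = [3, 3, 5]
`b = a` → b = [3, 3, 5] (same object as a)
`a = [13, 82, 67]` → a = [13, 82, 67]
`b.append(847)` → b = [3, 3, 5, 847]
`print(a)` → prints [13, 82, 67]
`print(b)` → prints [3, 3, 5, 847]

Answer:
[13, 82, 67]
[3, 3, 5, 847]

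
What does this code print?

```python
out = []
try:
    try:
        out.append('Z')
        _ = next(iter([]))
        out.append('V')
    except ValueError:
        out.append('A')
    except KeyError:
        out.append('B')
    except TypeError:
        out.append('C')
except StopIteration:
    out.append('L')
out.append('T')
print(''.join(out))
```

Execution trace: 'Z' (try body) → 'L' (outer except StopIteration) → 'T' (after the try/except). Output: ZLT

Answer: ZLT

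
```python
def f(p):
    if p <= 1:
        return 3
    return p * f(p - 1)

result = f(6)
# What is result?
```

f(6) = 6 * 5 * 4 * 3 * 2 * 3 = 2160

Answer: 2160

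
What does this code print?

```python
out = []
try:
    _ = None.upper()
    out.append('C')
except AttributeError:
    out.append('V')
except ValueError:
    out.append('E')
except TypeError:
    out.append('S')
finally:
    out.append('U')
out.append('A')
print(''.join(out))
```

Execution trace: 'V' (except AttributeError) → 'U' (finally) → 'A' (after the try/except). Output: VUA

Answer: VUA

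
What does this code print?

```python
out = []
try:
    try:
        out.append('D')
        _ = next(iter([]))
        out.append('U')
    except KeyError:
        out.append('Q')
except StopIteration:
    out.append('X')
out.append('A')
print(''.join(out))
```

Execution trace: 'D' (try body) → 'X' (outer except StopIteration) → 'A' (after the try/except). Output: DXA

Answer: DXA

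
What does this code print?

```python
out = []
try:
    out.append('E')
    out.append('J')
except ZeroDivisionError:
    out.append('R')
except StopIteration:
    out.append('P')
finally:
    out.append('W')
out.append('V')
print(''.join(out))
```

Execution trace: 'E' (try body) → 'J' (try body, no exception) → 'W' (finally) → 'V' (after the try/except). Output: EJWV

Answer: EJWV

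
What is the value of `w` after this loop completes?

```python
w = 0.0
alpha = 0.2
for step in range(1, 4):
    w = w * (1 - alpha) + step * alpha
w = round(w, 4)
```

Moving average with lr=0.2
`w` takes the values: 0.0 → 0.2 → 0.56 → 1.048

Answer: 1.048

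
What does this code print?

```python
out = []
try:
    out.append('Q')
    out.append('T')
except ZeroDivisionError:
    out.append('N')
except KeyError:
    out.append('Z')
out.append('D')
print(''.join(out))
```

Execution trace: 'Q' (try body) → 'T' (try body, no exception) → 'D' (after the try/except). Output: QTD

Answer: QTD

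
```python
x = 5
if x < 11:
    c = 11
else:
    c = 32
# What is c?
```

Trace:
`x = 5` → x = 5
`if x < 11: ...` → x < 11 is True → c = 11
So c = 11

Answer: 11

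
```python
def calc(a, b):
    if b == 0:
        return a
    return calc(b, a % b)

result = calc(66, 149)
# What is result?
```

calc(66, 149) -> calc(149, 66) -> calc(66, 17) -> calc(17, 15) -> calc(15, 2) -> calc(2, 1) -> calc(1, 0) -> 1

Answer: 1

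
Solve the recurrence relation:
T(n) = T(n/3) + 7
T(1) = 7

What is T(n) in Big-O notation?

Each step divides n by 3 and adds 7. After log_3(n) steps we reach T(1)=7. So T(n) = 7·log_3(n) + 7 = O(log n).

Answer: O(log n)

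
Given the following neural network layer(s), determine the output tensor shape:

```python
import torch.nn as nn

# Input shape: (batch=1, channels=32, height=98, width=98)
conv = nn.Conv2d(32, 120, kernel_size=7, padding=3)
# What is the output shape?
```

Input: (1, 32, 98, 98) -> Output: (1, 120, 98, 98)

Answer: (1, 120, 98, 98)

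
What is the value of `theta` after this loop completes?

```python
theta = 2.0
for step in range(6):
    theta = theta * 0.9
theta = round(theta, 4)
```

Exponential decay: 2.0 * 0.9^6
`theta` takes the values: 2.0 → 1.8 → 1.62 → 1.458 → 1.3122 → 1.18098 → 1.062882 → 1.0629

Answer: 1.0629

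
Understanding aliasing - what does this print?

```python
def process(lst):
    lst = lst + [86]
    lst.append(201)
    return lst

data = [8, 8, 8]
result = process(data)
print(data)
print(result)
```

Key concept: rebinding parameter vs mutation.
Step by step:
`data = [8, 8, 8]` → data = [8, 8, 8]
`result = process(data)` → result = [8, 8, 8, 86, 201]
`print(data)` → prints [8, 8, 8]
`print(result)` → prints [8, 8, 8, 86, 201]

Answer:
[8, 8, 8]
[8, 8, 8, 86, 201]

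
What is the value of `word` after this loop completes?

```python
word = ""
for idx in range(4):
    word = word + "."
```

Repeat '.' 4 times
`word` takes the values: "" → "." → ".." → "..." → "...."

Answer: "...."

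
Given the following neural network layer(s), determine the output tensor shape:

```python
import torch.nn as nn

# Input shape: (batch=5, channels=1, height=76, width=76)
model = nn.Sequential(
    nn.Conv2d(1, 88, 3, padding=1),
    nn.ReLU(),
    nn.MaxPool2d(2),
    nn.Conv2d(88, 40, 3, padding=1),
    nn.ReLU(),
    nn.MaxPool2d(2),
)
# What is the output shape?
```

Input: (5, 1, 76, 76) -> after first Conv2d: (5, 88, 76, 76) -> after first MaxPool2d: (5, 88, 38, 38) -> after second Conv2d: (5, 40, 38, 38) -> Output: (5, 40, 19, 19)

Answer: (5, 40, 19, 19)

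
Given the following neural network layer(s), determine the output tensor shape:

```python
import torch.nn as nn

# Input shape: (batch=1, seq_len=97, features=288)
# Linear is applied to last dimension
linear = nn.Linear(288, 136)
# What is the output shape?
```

Input: (1, 97, 288) -> Output: (1, 97, 136)

Answer: (1, 97, 136)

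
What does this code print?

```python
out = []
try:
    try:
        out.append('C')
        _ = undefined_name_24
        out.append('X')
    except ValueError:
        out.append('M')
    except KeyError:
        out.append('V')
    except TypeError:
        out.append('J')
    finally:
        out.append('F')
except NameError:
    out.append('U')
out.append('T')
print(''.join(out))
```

Execution trace: 'C' (try body) → 'F' (finally) → 'U' (outer except NameError) → 'T' (after the try/except). Output: CFUT

Answer: CFUT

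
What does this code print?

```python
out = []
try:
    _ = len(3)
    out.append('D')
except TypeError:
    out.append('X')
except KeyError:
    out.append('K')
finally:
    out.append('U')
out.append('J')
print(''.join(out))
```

Execution trace: 'X' (except TypeError) → 'U' (finally) → 'J' (after the try/except). Output: XUJ

Answer: XUJ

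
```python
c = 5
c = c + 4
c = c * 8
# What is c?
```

Trace:
`c = 5` → c = 5
`c = c + 4` → c = 9
`c = c * 8` → c = 72
So c = 72

Answer: 72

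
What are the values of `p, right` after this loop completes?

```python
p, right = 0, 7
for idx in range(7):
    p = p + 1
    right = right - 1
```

p goes 0→7, right goes 7→0
`p, right` takes the values: (0, 7) → (1, 7) → (1, 6) → (2, 6) → (2, 5) → (3, 5) → (3, 4) → (4, 4) → (4, 3) → (5, 3) → (5, 2) → (6, 2) → (6, 1) → (7, 1) → (7, 0)

Answer: 7, 0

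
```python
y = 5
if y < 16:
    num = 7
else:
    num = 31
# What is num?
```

Trace:
`y = 5` → y = 5
`if y < 16: ...` → y < 16 is True → num = 7
So num = 7

Answer: 7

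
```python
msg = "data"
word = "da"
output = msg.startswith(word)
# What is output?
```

Trace:
`msg = "data"` → msg = 'data'
`word = "da"` → word = 'da'
`output = msg.startswith(word)` → output = True
So output = True

Answer: True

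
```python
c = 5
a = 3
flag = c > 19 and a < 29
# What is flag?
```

Trace:
`c = 5` → c = 5
`a = 3` → a = 3
`flag = c > 19 and a < 29` → flag = False
So flag = False

Answer: False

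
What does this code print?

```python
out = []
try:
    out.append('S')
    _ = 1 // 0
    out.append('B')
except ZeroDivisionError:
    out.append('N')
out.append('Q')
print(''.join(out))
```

Execution trace: 'S' (try body) → 'N' (except ZeroDivisionError) → 'Q' (after the try/except). Output: SNQ

Answer: SNQ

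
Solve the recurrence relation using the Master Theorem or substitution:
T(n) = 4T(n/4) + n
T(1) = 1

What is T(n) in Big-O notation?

By Master Theorem: a=4, b=4, f(n)=n. Since log_4(4) = 1 and f(n) = Θ(n^1), Case 2 applies. T(n) = O(n log n).

Answer: O(n log n)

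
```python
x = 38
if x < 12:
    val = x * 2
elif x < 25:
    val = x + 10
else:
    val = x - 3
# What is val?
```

Trace:
`x = 38` → x = 38
`if x < 12: ...` → x < 12 is False, x < 25 is False, take else branch → val = 35
So val = 35

Answer: 35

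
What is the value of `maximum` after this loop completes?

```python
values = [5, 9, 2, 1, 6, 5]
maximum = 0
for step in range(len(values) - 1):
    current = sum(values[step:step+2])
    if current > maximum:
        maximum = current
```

Max sum of 2-element window in [5, 9, 2, 1, 6, 5]
`maximum` takes the values: 0 → 14

Answer: 14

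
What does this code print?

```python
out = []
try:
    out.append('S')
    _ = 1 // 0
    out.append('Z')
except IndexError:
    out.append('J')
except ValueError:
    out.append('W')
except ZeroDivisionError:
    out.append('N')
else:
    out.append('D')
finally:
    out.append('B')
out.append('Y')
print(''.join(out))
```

Execution trace: 'S' (try body) → 'N' (except ZeroDivisionError) → 'B' (finally) → 'Y' (after the try/except). Output: SNBY

Answer: SNBY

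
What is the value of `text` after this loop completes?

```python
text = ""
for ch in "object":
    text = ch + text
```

Reverse 'object'
`text` takes the values: "" → "o" → "bo" → "jbo" → "ejbo" → "cejbo" → "tcejbo"

Answer: "tcejbo"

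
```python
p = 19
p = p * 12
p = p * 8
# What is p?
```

Trace:
`p = 19` → p = 19
`p = p * 12` → p = 228
`p = p * 8` → p = 1824
So p = 1824

Answer: 1824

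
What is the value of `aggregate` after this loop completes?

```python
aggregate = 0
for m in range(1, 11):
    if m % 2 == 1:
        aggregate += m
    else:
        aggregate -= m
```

Add odd, subtract even
`aggregate` takes the values: 0 → 1 → -1 → 2 → -2 → 3 → -3 → 4 → -4 → 5 → -5

Answer: -5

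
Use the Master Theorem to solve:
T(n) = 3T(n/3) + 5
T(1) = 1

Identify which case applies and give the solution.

a=3, b=3, f(n)=5. log_3(3) = 1. Since c=0 < 1, Case 1 applies: T(n) = Θ(n^log_b(a)) = O(n).

Answer: O(n) - Case 1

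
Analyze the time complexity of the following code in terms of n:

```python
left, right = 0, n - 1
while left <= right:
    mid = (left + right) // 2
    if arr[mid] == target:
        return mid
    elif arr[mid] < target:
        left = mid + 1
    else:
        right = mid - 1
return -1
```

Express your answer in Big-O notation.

This is Binary search in a sorted array. Time complexity: O(log n).

Answer: O(log n)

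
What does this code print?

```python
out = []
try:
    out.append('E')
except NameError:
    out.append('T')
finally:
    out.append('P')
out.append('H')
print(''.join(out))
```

Execution trace: 'E' (try body, no exception) → 'P' (finally) → 'H' (after the try/except). Output: EPH

Answer: EPH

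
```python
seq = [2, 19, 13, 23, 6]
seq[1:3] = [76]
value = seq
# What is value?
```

Trace:
`seq = [2, 19, 13, 23, 6]` → seq = [2, 19, 13, 23, 6]
`seq[1:3] = [76]` → seq = [2, 76, 23, 6]
`value = seq` → value = [2, 76, 23, 6]
So value = [2, 76, 23, 6]

Answer: [2, 76, 23, 6]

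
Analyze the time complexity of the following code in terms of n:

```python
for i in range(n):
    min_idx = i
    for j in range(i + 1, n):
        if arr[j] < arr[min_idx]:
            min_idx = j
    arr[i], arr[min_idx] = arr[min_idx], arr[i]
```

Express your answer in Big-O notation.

This is Selection sort. Time complexity: O(n²).

Answer: O(n²)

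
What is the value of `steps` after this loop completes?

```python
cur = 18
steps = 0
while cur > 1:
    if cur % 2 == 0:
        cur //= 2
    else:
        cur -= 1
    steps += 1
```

Steps to reduce 18 to 1
`steps` takes the values: 0 → 1 → 2 → 3 → 4 → 5

Answer: 5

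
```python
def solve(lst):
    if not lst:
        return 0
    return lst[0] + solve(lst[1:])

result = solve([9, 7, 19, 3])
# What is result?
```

9 + 7 + 19 + 3 + 0 = 38

Answer: 38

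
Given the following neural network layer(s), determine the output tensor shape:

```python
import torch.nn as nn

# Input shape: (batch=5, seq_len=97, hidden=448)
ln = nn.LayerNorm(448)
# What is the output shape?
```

Input: (5, 97, 448) -> Output: (5, 97, 448)

Answer: (5, 97, 448)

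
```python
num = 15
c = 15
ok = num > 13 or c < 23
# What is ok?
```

Trace:
`num = 15` → num = 15
`c = 15` → c = 15
`ok = num > 13 or c < 23` → ok = True
So ok = True

Answer: True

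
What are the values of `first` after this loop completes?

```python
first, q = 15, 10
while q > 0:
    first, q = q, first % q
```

GCD of 15 and 10
`first` takes the values: 15 → 10 → 5

Answer: 5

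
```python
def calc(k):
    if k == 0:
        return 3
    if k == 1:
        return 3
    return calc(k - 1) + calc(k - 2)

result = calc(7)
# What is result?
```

Build up from base cases: calc(0)=3, calc(1)=3, calc(2)=6, calc(3)=9, calc(4)=15, calc(5)=24, calc(6)=39, ..., calc(7)=63

Answer: 63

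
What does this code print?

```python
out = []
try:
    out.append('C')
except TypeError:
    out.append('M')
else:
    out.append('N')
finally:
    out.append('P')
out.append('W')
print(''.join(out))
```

Execution trace: 'C' (try body, no exception) → 'N' (else) → 'P' (finally) → 'W' (after the try/except). Output: CNPW

Answer: CNPW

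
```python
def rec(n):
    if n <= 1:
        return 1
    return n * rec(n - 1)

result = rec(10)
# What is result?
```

rec(10) = 10 * 9 * 8 * 7 * 6 * 5 * 4 * 3 * 2 * 1 = 3628800

Answer: 3628800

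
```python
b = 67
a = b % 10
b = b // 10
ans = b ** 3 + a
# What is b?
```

Trace:
`b = 67` → b = 67
`a = b % 10` → a = 7
`b = b // 10` → b = 6
`ans = b ** 3 + a` → ans = 223
So b = 6

Answer: 6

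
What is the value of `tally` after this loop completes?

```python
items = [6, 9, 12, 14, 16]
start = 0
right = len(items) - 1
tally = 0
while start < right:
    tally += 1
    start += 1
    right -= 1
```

Iterations until pointers meet (list length 5)
`tally` takes the values: 0 → 1 → 2

Answer: 2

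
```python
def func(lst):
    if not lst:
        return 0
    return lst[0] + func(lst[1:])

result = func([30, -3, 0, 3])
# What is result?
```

30 + (-3) + 0 + 3 + 0 = 30

Answer: 30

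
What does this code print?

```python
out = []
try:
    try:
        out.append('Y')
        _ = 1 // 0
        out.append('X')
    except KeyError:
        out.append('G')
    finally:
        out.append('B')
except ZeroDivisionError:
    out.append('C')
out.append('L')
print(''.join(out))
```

Execution trace: 'Y' (try body) → 'B' (finally) → 'C' (outer except ZeroDivisionError) → 'L' (after the try/except). Output: YBCL

Answer: YBCL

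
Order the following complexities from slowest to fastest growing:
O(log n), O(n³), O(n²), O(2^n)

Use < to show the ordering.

Ordered by growth rate: O(log n) < O(n²) < O(n³) < O(2^n)

Answer: O(log n) < O(n²) < O(n³) < O(2^n)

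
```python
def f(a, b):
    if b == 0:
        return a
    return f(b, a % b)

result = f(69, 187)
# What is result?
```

f(69, 187) -> f(187, 69) -> f(69, 49) -> f(49, 20) -> f(20, 9) -> f(9, 2) -> f(2, 1) -> f(1, 0) -> 1

Answer: 1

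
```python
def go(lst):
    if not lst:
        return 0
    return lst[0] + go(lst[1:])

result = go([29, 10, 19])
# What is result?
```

29 + 10 + 19 + 0 = 58

Answer: 58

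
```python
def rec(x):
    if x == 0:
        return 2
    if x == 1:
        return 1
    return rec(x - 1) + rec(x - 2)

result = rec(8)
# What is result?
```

Build up from base cases: rec(0)=2, rec(1)=1, rec(2)=3, rec(3)=4, rec(4)=7, rec(5)=11, rec(6)=18, ..., rec(8)=47

Answer: 47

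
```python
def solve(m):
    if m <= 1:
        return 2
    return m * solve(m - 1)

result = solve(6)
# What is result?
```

solve(6) = 6 * 5 * 4 * 3 * 2 * 2 = 1440

Answer: 1440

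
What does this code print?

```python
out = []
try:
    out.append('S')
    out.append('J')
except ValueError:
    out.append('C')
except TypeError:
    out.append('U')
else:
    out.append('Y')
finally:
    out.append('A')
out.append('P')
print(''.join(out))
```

Execution trace: 'S' (try body) → 'J' (try body, no exception) → 'Y' (else) → 'A' (finally) → 'P' (after the try/except). Output: SJYAP

Answer: SJYAP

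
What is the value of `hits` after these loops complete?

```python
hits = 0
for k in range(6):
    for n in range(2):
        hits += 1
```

6 * 2 = 12
`hits` takes the values: 0 → 1 → 2 → 3 → 4 → 5 → 6 → 7 → 8 → 9 → 10 → 11 → 12

Answer: 12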